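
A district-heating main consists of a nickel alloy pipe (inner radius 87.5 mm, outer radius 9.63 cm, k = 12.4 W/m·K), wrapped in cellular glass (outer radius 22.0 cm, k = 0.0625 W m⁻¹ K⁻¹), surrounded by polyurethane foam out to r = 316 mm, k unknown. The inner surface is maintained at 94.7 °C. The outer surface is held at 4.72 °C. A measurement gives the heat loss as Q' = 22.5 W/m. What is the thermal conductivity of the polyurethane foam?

k = 0.0304 W/m·K

ΣR = ΔT/Q' = |94.7 − 4.72|/22.5 = 3.999 m·K/W
Known resistances:
  R'_nickel alloy = ln(0.0963/0.0875)/(2πk) = 0.09583/(2π·12.4) = 0.001230 m·K/W
  R'_cellular glass = ln(0.220/0.0963)/(2πk) = 0.8262/(2π·0.0625) = 2.104 m·K/W
R_polyurethane foam = ΣR − ΣR_known = 3.999 − 2.105 = 1.894 m·K/W
ln(r₂/r₁)/(2πk) = 1.894 ⇒ k = 0.3621/(2π·1.894) = 0.0304 W/m·K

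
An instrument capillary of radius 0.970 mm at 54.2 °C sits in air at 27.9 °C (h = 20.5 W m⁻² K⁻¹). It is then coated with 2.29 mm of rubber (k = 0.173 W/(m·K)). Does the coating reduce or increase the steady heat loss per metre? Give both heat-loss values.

increases: 3.29 → 7.52 W/m

Critical radius for a cylinder: r_cr = k/h = 0.00844 m = 0.844 cm.
Outer radius after coating: r₂ = 9.70×10^-4 + 0.00229 = 0.003260 m.
Since r₁ < r_cr and r₂ ≤ r_cr, the coating moves toward the maximum at r_cr — heat loss rises.
Bare: R = 1/(2πr₁h) = 8.004 m·K/W; Q = 26.3/8.004 = 3.29 W/m.
Coated: R = R_cond + R_conv = 3.497 m·K/W; Q = 26.3/3.497 = 7.52 W/m.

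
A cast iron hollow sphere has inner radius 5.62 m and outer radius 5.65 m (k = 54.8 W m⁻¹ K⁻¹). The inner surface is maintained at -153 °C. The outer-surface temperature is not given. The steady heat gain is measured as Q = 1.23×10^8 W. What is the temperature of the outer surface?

Series resistances:
  R_cast iron = (1/5.62 − 1/5.65)/(4πk) = 9.448×10^-4/(4π·54.8) = 1.372×10^-6 K/W
ΣR = 1.372×10^-6 K/W
ΔT = Q·ΣR = 1.23×10^8 × 1.372×10^-6 = 168.8 K
Heat flows inward, so T_out = T_in + ΔT = -153 + 168.8 = 15.8 °C

T_out = 15.8 °C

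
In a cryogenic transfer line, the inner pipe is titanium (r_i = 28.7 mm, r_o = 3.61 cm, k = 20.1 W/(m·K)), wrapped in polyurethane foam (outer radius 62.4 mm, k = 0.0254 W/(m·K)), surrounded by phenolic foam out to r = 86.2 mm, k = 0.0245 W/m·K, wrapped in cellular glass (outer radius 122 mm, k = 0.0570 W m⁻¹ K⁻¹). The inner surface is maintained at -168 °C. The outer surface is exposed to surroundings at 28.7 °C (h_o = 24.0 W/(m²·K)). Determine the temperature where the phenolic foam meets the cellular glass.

T = -2.0 °C

Resistance network (inner→outer):
  R'_titanium = ln(0.0361/0.0287)/(2πk) = 0.2294/(2π·20.1) = 0.001816 m·K/W
  R'_polyurethane foam = ln(0.0624/0.0361)/(2πk) = 0.5473/(2π·0.0254) = 3.429 m·K/W
  R'_phenolic foam = ln(0.0862/0.0624)/(2πk) = 0.3231/(2π·0.0245) = 2.099 m·K/W
  R'_cellular glass = ln(0.122/0.0862)/(2πk) = 0.3474/(2π·0.0570) = 0.9699 m·K/W
  R'_conv,out = 1/(2πr h) = 1/(2π·0.122·24.0) = 0.05436 m·K/W
ΣR = 0.001816 + 3.429 + 2.099 + 0.9699 + 0.05436 = 6.554 m·K/W
Q' = ΔT/ΣR = (-168 °C − 28.7 °C)/6.554 = -30.01 W/m
From the inner boundary to the phenolic foam/cellular glass interface, ΣR_partial = 5.530 m·K/W.
T_interface = T_in − Q'·ΣR_partial = -168 °C − (-30.01)(5.530) = -2.0 °C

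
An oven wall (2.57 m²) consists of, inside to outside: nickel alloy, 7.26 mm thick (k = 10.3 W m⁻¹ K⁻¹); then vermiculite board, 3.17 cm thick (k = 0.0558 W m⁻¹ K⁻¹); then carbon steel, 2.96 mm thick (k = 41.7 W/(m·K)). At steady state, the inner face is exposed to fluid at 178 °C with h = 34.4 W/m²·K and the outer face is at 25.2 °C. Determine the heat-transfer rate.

Q = 657 W

Resistance network (inner→outer):
  R_conv,in = 1/(hA) = 1/(34.4·2.57) = 0.01131 K/W
  R_nickel alloy = L/(kA) = 0.00726/(10.3·2.57) = 2.743×10^-4 K/W
  R_vermiculite board = L/(kA) = 0.0317/(0.0558·2.57) = 0.2211 K/W
  R_carbon steel = L/(kA) = 0.00296/(41.7·2.57) = 2.762×10^-5 K/W
ΣR = 0.01131 + 2.743×10^-4 + 0.2211 + 2.762×10^-5 = 0.2327 K/W
Q = ΔT/ΣR = (178 °C − 25.2 °C)/0.2327 = 657 W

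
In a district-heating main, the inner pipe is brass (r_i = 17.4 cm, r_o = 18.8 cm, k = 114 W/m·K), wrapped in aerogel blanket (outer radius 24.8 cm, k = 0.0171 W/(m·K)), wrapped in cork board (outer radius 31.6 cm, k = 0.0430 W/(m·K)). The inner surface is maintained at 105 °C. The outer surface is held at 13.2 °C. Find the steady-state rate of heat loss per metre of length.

Resistance network (inner→outer):
  R'_brass = ln(0.188/0.174)/(2πk) = 0.07739/(2π·114) = 1.080×10^-4 m·K/W
  R'_aerogel blanket = ln(0.248/0.188)/(2πk) = 0.2770/(2π·0.0171) = 2.578 m·K/W
  R'_cork board = ln(0.316/0.248)/(2πk) = 0.2423/(2π·0.0430) = 0.8969 m·K/W
ΣR = 1.080×10^-4 + 2.578 + 0.8969 = 3.475 m·K/W
Q' = ΔT/ΣR = (105 °C − 13.2 °C)/3.475 = 26.4 W/m

Q' = 26.4 W/m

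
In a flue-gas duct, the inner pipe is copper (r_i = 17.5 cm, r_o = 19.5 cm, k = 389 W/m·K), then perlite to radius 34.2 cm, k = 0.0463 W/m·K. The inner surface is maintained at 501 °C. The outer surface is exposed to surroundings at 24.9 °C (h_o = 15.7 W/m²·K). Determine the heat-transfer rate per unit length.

Treat each layer as a resistance in series:
  R'_copper = ln(0.195/0.175)/(2πk) = 0.1082/(2π·389) = 4.427×10^-5 m·K/W
  R'_perlite = ln(0.342/0.195)/(2πk) = 0.5618/(2π·0.0463) = 1.931 m·K/W
  R'_conv,out = 1/(2πr h) = 1/(2π·0.342·15.7) = 0.02964 m·K/W
ΣR = 4.427×10^-5 + 1.931 + 0.02964 = 1.961 m·K/W
Q' = ΔT/ΣR = (501 °C − 24.9 °C)/1.961 = 243 W/m

Q' = 243 W/m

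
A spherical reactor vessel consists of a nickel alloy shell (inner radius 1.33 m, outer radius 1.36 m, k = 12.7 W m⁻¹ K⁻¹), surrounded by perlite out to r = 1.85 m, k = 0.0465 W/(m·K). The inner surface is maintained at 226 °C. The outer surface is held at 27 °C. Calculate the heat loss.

Resistance network (inner→outer):
  R_nickel alloy = (1/1.33 − 1/1.36)/(4πk) = 0.01659/(4π·12.7) = 1.039×10^-4 K/W
  R_perlite = (1/1.36 − 1/1.85)/(4πk) = 0.1948/(4π·0.0465) = 0.3333 K/W
ΣR = 1.039×10^-4 + 0.3333 = 0.3334 K/W
Q = ΔT/ΣR = (226 °C − 27 °C)/0.3334 = 597 W

Q = 597 W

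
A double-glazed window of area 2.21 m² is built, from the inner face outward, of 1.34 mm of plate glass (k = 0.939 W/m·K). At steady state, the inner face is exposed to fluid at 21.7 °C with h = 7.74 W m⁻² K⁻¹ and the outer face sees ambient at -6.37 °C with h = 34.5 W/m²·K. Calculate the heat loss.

Q = 389 W

Resistance network (inner→outer):
  R_conv,in = 1/(hA) = 1/(7.74·2.21) = 0.05846 K/W
  R_plate glass = L/(kA) = 0.00134/(0.939·2.21) = 6.457×10^-4 K/W
  R_conv,out = 1/(hA) = 1/(34.5·2.21) = 0.01312 K/W
ΣR = 0.05846 + 6.457×10^-4 + 0.01312 = 0.07223 K/W
Q = ΔT/ΣR = (21.7 °C − -6.37 °C)/0.07223 = 389 W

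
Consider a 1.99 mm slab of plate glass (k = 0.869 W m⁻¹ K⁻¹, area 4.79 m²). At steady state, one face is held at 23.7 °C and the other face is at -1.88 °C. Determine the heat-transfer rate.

Q = 53500 W

Q = kA·ΔT/L = 0.869 × 4.79 × |23.7 °C − -1.88 °C| / 0.00199 = 53500 W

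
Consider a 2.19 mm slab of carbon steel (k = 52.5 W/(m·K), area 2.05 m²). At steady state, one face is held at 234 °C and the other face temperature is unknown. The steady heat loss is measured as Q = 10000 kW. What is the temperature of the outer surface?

Series resistances:
  R_carbon steel = L/(kA) = 0.00219/(52.5·2.05) = 2.035×10^-5 K/W
ΣR = 2.035×10^-5 K/W
ΔT = Q·ΣR = 1.00×10^7 × 2.035×10^-5 = 203.5 K
Heat flows outward, so T_out = T_in − ΔT = 234 − 203.5 = 30.5 °C

T_out = 30.5 °C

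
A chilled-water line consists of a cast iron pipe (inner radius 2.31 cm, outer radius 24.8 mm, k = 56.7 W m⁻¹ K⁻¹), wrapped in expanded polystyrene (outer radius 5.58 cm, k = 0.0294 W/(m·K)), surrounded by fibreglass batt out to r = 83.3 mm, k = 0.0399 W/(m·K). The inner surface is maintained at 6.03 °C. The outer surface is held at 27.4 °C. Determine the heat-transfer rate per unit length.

Q' = 3.57 W/m

Treat each layer as a resistance in series:
  R'_cast iron = ln(0.0248/0.0231)/(2πk) = 0.07101/(2π·56.7) = 1.993×10^-4 m·K/W
  R'_expanded polystyrene = ln(0.0558/0.0248)/(2πk) = 0.8109/(2π·0.0294) = 4.390 m·K/W
  R'_fibreglass batt = ln(0.0833/0.0558)/(2πk) = 0.4007/(2π·0.0399) = 1.598 m·K/W
ΣR = 1.993×10^-4 + 4.390 + 1.598 = 5.988 m·K/W
Q' = ΔT/ΣR = (6.03 °C − 27.4 °C)/5.988 = -3.57 W/m
(Negative Q' ⇒ heat flows inward; heat gain = 3.57 W/m.)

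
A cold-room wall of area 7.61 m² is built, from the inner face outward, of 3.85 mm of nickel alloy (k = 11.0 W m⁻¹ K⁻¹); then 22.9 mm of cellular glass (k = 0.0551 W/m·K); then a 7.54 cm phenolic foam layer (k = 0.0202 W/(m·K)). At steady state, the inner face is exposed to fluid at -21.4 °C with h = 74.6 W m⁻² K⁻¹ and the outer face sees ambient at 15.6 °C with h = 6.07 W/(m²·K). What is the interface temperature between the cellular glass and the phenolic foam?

T = -17.7 °C

Treat each layer as a resistance in series:
  R_conv,in = 1/(hA) = 1/(74.6·7.61) = 0.001761 K/W
  R_nickel alloy = L/(kA) = 0.00385/(11.0·7.61) = 4.599×10^-5 K/W
  R_cellular glass = L/(kA) = 0.0229/(0.0551·7.61) = 0.05461 K/W
  R_phenolic foam = L/(kA) = 0.0754/(0.0202·7.61) = 0.4905 K/W
  R_conv,out = 1/(hA) = 1/(6.07·7.61) = 0.02165 K/W
ΣR = 0.001761 + 4.599×10^-5 + 0.05461 + 0.4905 + 0.02165 = 0.5686 K/W
Q = ΔT/ΣR = (-21.4 °C − 15.6 °C)/0.5686 = -65.07 W
From the inner boundary to the cellular glass/phenolic foam interface, ΣR_partial = 0.05642 K/W.
T_interface = T_in − Q·ΣR_partial = -21.4 °C − (-65.07)(0.05642) = -17.7 °C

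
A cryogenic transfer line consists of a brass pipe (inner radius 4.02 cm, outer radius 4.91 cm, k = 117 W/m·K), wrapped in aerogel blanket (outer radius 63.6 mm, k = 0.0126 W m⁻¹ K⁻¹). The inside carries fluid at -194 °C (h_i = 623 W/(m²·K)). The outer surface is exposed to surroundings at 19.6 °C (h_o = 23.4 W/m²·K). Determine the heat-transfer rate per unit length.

Treat each layer as a resistance in series:
  R'_conv,in = 1/(2πr h) = 1/(2π·0.0402·623) = 0.006355 m·K/W
  R'_brass = ln(0.0491/0.0402)/(2πk) = 0.2000/(2π·117) = 2.720×10^-4 m·K/W
  R'_aerogel blanket = ln(0.0636/0.0491)/(2πk) = 0.2588/(2π·0.0126) = 3.268 m·K/W
  R'_conv,out = 1/(2πr h) = 1/(2π·0.0636·23.4) = 0.1069 m·K/W
ΣR = 0.006355 + 2.720×10^-4 + 3.268 + 0.1069 = 3.382 m·K/W
Q' = ΔT/ΣR = (-194 °C − 19.6 °C)/3.382 = -63.2 W/m
(Negative Q' ⇒ heat flows inward; heat gain = 63.2 W/m.)

Q' = 63.2 W/m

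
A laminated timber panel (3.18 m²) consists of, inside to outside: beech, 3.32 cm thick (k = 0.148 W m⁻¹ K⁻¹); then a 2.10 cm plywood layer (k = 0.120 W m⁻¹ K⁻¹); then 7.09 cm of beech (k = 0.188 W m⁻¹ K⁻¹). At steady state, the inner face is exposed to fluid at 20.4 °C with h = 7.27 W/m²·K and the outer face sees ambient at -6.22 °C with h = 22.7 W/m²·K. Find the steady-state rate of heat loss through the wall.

Treat each layer as a resistance in series:
  R_conv,in = 1/(hA) = 1/(7.27·3.18) = 0.04326 K/W
  R_beech = L/(kA) = 0.0332/(0.148·3.18) = 0.07054 K/W
  R_plywood = L/(kA) = 0.0210/(0.120·3.18) = 0.05503 K/W
  R_beech = L/(kA) = 0.0709/(0.188·3.18) = 0.1186 K/W
  R_conv,out = 1/(hA) = 1/(22.7·3.18) = 0.01385 K/W
ΣR = 0.04326 + 0.07054 + 0.05503 + 0.1186 + 0.01385 = 0.3013 K/W
Q = ΔT/ΣR = (20.4 °C − -6.22 °C)/0.3013 = 88.4 W

Q = 88.4 W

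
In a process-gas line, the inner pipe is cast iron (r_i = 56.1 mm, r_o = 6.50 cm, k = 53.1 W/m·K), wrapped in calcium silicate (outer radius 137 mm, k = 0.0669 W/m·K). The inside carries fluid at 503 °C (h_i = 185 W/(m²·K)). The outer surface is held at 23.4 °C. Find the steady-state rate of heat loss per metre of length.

Resistance network (inner→outer):
  R'_conv,in = 1/(2πr h) = 1/(2π·0.0561·185) = 0.01534 m·K/W
  R'_cast iron = ln(0.0650/0.0561)/(2πk) = 0.1473/(2π·53.1) = 4.414×10^-4 m·K/W
  R'_calcium silicate = ln(0.137/0.0650)/(2πk) = 0.7456/(2π·0.0669) = 1.774 m·K/W
ΣR = 0.01534 + 4.414×10^-4 + 1.774 = 1.790 m·K/W
Q' = ΔT/ΣR = (503 °C − 23.4 °C)/1.790 = 268 W/m

Q' = 268 W/m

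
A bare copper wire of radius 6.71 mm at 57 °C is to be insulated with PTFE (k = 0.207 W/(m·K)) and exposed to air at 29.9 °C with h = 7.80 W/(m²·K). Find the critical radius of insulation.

r_cr = 2.65 cm

For a cylinder, r_cr = k_ins/h = 0.207/7.80 = 0.0265 m = 2.65 cm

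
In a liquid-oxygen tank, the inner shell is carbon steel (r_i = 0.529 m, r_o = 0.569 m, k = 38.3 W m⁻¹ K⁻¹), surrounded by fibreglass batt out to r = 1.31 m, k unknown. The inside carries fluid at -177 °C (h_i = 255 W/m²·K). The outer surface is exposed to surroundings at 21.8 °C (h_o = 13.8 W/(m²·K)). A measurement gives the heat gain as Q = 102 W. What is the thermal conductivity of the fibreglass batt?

ΣR = ΔT/Q = |-177 − 21.8|/102 = 1.949 K/W
Known resistances:
  R_conv,in = 1/(4πr²h) = 1/(4π·0.529²·255) = 0.001115 K/W
  R_carbon steel = (1/0.529 − 1/0.569)/(4πk) = 0.1329/(4π·38.3) = 2.761×10^-4 K/W
  R_conv,out = 1/(4πr²h) = 1/(4π·1.31²·13.8) = 0.003360 K/W
R_fibreglass batt = ΣR − ΣR_known = 1.949 − 0.004751 = 1.944 K/W
(1/r₁−1/r₂)/(4πk) = 1.944 ⇒ k = 0.9941/(4π·1.944) = 0.0407 W/m·K

k = 0.0407 W/m·K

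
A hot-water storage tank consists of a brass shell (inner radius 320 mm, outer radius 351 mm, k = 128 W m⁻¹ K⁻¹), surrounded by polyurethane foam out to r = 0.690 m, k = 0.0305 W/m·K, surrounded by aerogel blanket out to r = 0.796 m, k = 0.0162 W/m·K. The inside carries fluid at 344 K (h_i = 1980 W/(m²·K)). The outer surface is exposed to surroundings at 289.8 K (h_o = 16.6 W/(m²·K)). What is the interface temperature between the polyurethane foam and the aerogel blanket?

Treat each layer as a resistance in series:
  R_conv,in = 1/(4πr²h) = 1/(4π·0.320²·1980) = 3.925×10^-4 K/W
  R_brass = (1/0.320 − 1/0.351)/(4πk) = 0.2760/(4π·128) = 1.716×10^-4 K/W
  R_polyurethane foam = (1/0.351 − 1/0.690)/(4πk) = 1.400/(4π·0.0305) = 3.652 K/W
  R_aerogel blanket = (1/0.690 − 1/0.796)/(4πk) = 0.1930/(4π·0.0162) = 0.9480 K/W
  R_conv,out = 1/(4πr²h) = 1/(4π·0.796²·16.6) = 0.007566 K/W
ΣR = 3.925×10^-4 + 1.716×10^-4 + 3.652 + 0.9480 + 0.007566 = 4.608 K/W
Q = ΔT/ΣR = (344 K − 289.8 K)/4.608 = 11.76 W
From the inner boundary to the polyurethane foam/aerogel blanket interface, ΣR_partial = 3.653 K/W.
T_interface = T_in − Q·ΣR_partial = 344 K − (11.76)(3.653) = 301.0 K

T = 301.0 K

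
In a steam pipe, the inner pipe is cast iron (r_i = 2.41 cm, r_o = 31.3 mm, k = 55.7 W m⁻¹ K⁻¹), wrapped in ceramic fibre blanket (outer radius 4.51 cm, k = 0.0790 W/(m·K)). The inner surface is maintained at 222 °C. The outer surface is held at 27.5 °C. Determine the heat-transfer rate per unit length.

Q' = 264 W/m

Treat each layer as a resistance in series:
  R'_cast iron = ln(0.0313/0.0241)/(2πk) = 0.2614/(2π·55.7) = 7.469×10^-4 m·K/W
  R'_ceramic fibre blanket = ln(0.0451/0.0313)/(2πk) = 0.3653/(2π·0.0790) = 0.7359 m·K/W
ΣR = 7.469×10^-4 + 0.7359 = 0.7366 m·K/W
Q' = ΔT/ΣR = (222 °C − 27.5 °C)/0.7366 = 264 W/m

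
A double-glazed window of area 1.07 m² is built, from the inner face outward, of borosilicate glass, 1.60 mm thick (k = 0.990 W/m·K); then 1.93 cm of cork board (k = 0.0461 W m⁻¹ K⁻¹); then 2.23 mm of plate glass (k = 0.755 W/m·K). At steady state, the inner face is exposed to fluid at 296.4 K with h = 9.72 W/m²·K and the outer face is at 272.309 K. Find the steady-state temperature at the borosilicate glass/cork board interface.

T = 291.6 K

Treat each layer as a resistance in series:
  R_conv,in = 1/(hA) = 1/(9.72·1.07) = 0.09615 K/W
  R_borosilicate glass = L/(kA) = 0.00160/(0.990·1.07) = 0.001510 K/W
  R_cork board = L/(kA) = 0.0193/(0.0461·1.07) = 0.3913 K/W
  R_plate glass = L/(kA) = 0.00223/(0.755·1.07) = 0.002760 K/W
ΣR = 0.09615 + 0.001510 + 0.3913 + 0.002760 = 0.4917 K/W
Q = ΔT/ΣR = (296.4 K − 272.309 K)/0.4917 = 49.00 W
From the inner boundary to the borosilicate glass/cork board interface, ΣR_partial = 0.09766 K/W.
T_interface = T_in − Q·ΣR_partial = 296.4 K − (49.00)(0.09766) = 291.6 K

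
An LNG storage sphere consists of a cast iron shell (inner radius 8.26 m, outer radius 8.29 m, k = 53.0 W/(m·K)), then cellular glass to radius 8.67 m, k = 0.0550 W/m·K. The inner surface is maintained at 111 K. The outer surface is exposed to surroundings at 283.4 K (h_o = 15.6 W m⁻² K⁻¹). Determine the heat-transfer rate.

Treat each layer as a resistance in series:
  R_cast iron = (1/8.26 − 1/8.29)/(4πk) = 4.381×10^-4/(4π·53.0) = 6.578×10^-7 K/W
  R_cellular glass = (1/8.29 − 1/8.67)/(4πk) = 0.005287/(4π·0.0550) = 0.007650 K/W
  R_conv,out = 1/(4πr²h) = 1/(4π·8.67²·15.6) = 6.786×10^-5 K/W
ΣR = 6.578×10^-7 + 0.007650 + 6.786×10^-5 = 0.007719 K/W
Q = ΔT/ΣR = (111 K − 283.4 K)/0.007719 = -22300 W
(Negative Q ⇒ heat flows inward; heat gain = 22300 W.)

Q = 22.3 kW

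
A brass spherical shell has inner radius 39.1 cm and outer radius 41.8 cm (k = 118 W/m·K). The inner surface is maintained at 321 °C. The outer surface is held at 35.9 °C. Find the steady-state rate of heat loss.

Q = 2560 kW

Q = 4πk·ΔT/(1/r₁ − 1/r₂) = 4π × 118 × 285.1 / (1/0.391 − 1/0.418) = 2.56×10^6 W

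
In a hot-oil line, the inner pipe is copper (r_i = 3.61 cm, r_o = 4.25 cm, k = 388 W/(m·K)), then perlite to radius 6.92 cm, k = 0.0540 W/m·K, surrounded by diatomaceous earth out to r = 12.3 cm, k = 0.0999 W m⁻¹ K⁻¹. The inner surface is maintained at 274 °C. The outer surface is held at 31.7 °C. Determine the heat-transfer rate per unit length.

Series thermal resistances, inner to outer:
  R'_copper = ln(0.0425/0.0361)/(2πk) = 0.1632/(2π·388) = 6.695×10^-5 m·K/W
  R'_perlite = ln(0.0692/0.0425)/(2πk) = 0.4875/(2π·0.0540) = 1.437 m·K/W
  R'_diatomaceous earth = ln(0.123/0.0692)/(2πk) = 0.5752/(2π·0.0999) = 0.9163 m·K/W
ΣR = 6.695×10^-5 + 1.437 + 0.9163 = 2.353 m·K/W
Q' = ΔT/ΣR = (274 °C − 31.7 °C)/2.353 = 103 W/m

Q' = 103 W/m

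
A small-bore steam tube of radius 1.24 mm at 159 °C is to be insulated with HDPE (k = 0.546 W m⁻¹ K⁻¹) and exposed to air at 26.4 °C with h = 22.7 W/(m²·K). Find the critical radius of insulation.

For a cylinder, r_cr = k_ins/h = 0.546/22.7 = 0.0241 m = 2.41 cm

r_cr = 2.41 cm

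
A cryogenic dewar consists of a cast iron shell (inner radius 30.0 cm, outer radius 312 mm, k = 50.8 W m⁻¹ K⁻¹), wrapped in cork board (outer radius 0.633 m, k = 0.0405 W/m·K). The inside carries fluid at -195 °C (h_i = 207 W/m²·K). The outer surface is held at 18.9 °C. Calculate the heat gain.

Q = 66.9 W

Resistance network (inner→outer):
  R_conv,in = 1/(4πr²h) = 1/(4π·0.300²·207) = 0.004271 K/W
  R_cast iron = (1/0.300 − 1/0.312)/(4πk) = 0.1282/(4π·50.8) = 2.008×10^-4 K/W
  R_cork board = (1/0.312 − 1/0.633)/(4πk) = 1.625/(4π·0.0405) = 3.194 K/W
ΣR = 0.004271 + 2.008×10^-4 + 3.194 = 3.198 K/W
Q = ΔT/ΣR = (-195 °C − 18.9 °C)/3.198 = -66.9 W
(Negative Q ⇒ heat flows inward; heat gain = 66.9 W.)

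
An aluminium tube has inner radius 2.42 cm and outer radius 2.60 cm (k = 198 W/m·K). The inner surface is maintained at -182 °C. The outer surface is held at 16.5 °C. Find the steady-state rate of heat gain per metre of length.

Q' = 3.44×10^6 W/m

Q' = 2πk·ΔT/ln(r₂/r₁) = 2π × 198 × 198.5 / ln(0.0260/0.0242) = 3.44×10^6 W/m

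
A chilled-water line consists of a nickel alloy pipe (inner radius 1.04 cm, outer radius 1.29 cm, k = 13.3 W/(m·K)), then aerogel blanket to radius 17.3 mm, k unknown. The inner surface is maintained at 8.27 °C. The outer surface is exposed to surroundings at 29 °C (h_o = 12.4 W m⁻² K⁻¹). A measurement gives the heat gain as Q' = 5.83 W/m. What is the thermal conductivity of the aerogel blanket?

ΣR = ΔT/Q' = |8.27 − 29|/5.83 = 3.556 m·K/W
Known resistances:
  R'_nickel alloy = ln(0.0129/0.0104)/(2πk) = 0.2154/(2π·13.3) = 0.002578 m·K/W
  R'_conv,out = 1/(2πr h) = 1/(2π·0.0173·12.4) = 0.7419 m·K/W
R_aerogel blanket = ΣR − ΣR_known = 3.556 − 0.7445 = 2.812 m·K/W
ln(r₂/r₁)/(2πk) = 2.812 ⇒ k = 0.2935/(2π·2.812) = 0.0166 W/m·K

k = 0.0166 W/m·K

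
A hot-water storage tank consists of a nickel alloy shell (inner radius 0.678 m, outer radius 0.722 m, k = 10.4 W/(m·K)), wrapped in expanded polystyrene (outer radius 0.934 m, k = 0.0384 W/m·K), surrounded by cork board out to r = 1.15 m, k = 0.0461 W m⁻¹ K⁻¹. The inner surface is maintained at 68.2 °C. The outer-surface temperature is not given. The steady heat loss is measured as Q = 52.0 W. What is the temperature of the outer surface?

Series resistances:
  R_nickel alloy = (1/0.678 − 1/0.722)/(4πk) = 0.08988/(4π·10.4) = 6.878×10^-4 K/W
  R_expanded polystyrene = (1/0.722 − 1/0.934)/(4πk) = 0.3144/(4π·0.0384) = 0.6515 K/W
  R_cork board = (1/0.934 − 1/1.15)/(4πk) = 0.2011/(4π·0.0461) = 0.3471 K/W
ΣR = 0.9993 K/W
ΔT = Q·ΣR = 52.0 × 0.9993 = 51.96 K
Heat flows outward, so T_out = T_in − ΔT = 68.2 − 51.96 = 16.2 °C

T_out = 16.2 °C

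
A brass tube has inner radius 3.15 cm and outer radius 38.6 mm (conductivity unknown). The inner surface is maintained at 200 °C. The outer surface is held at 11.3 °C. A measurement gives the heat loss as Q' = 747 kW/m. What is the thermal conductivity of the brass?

k = 128 W/m·K

ΣR = ΔT/Q' = |200 − 11.3|/7.47×10^5 = 2.526×10^-4 m·K/W
ln(r₂/r₁)/(2πk) = 2.526×10^-4 ⇒ k = 0.2033/(2π·2.526×10^-4) = 128 W/m·K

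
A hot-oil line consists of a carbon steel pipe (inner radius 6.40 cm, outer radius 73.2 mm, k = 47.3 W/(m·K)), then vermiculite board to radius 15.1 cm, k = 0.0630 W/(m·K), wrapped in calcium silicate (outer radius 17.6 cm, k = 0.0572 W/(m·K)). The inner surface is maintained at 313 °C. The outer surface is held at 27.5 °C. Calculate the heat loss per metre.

Q' = 127 W/m

Treat each layer as a resistance in series:
  R'_carbon steel = ln(0.0732/0.0640)/(2πk) = 0.1343/(2π·47.3) = 4.519×10^-4 m·K/W
  R'_vermiculite board = ln(0.151/0.0732)/(2πk) = 0.7241/(2π·0.0630) = 1.829 m·K/W
  R'_calcium silicate = ln(0.176/0.151)/(2πk) = 0.1532/(2π·0.0572) = 0.4263 m·K/W
ΣR = 4.519×10^-4 + 1.829 + 0.4263 = 2.256 m·K/W
Q' = ΔT/ΣR = (313 °C − 27.5 °C)/2.256 = 127 W/m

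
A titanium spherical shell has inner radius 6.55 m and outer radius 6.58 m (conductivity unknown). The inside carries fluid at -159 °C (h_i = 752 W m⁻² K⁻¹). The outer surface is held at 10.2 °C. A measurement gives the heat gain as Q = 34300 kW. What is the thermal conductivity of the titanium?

k = 22.5 W/m·K

ΣR = ΔT/Q = |-159 − 10.2|/3.43×10^7 = 4.933×10^-6 K/W
Known resistances:
  R_conv,in = 1/(4πr²h) = 1/(4π·6.55²·752) = 2.467×10^-6 K/W
R_titanium = ΣR − ΣR_known = 4.933×10^-6 − 2.467×10^-6 = 2.466×10^-6 K/W
(1/r₁−1/r₂)/(4πk) = 2.466×10^-6 ⇒ k = 6.961×10^-4/(4π·2.466×10^-6) = 22.5 W/m·K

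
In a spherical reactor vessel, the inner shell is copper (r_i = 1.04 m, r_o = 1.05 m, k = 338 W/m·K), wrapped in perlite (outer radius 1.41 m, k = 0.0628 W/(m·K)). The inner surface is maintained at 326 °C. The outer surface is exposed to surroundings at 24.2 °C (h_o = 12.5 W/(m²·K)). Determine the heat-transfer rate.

Q = 969 W

Resistance network (inner→outer):
  R_copper = (1/1.04 − 1/1.05)/(4πk) = 0.009158/(4π·338) = 2.156×10^-6 K/W
  R_perlite = (1/1.05 − 1/1.41)/(4πk) = 0.2432/(4π·0.0628) = 0.3081 K/W
  R_conv,out = 1/(4πr²h) = 1/(4π·1.41²·12.5) = 0.003202 K/W
ΣR = 2.156×10^-6 + 0.3081 + 0.003202 = 0.3113 K/W
Q = ΔT/ΣR = (326 °C − 24.2 °C)/0.3113 = 969 W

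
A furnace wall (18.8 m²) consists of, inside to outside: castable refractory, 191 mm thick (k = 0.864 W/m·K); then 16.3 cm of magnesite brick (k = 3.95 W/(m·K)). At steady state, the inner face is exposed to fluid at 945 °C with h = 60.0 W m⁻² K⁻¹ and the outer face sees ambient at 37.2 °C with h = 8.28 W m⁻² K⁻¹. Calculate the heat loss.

Treat each layer as a resistance in series:
  R_conv,in = 1/(hA) = 1/(60.0·18.8) = 8.865×10^-4 K/W
  R_castable refractory = L/(kA) = 0.191/(0.864·18.8) = 0.01176 K/W
  R_magnesite brick = L/(kA) = 0.163/(3.95·18.8) = 0.002195 K/W
  R_conv,out = 1/(hA) = 1/(8.28·18.8) = 0.006424 K/W
ΣR = 8.865×10^-4 + 0.01176 + 0.002195 + 0.006424 = 0.02127 K/W
Q = ΔT/ΣR = (945 °C − 37.2 °C)/0.02127 = 42700 W

Q = 42700 W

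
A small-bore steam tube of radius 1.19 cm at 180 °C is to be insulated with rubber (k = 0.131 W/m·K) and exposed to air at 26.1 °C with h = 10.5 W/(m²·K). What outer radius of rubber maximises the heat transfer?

r_cr = 1.25 cm

For a cylinder, r_cr = k_ins/h = 0.131/10.5 = 0.0125 m = 1.25 cm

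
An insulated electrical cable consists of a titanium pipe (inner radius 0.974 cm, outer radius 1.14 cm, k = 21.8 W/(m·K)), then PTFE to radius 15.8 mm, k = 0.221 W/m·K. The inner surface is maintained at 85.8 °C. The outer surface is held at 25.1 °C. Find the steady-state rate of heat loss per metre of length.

Q' = 257 W/m

Series thermal resistances, inner to outer:
  R'_titanium = ln(0.0114/0.00974)/(2πk) = 0.1574/(2π·21.8) = 0.001149 m·K/W
  R'_PTFE = ln(0.0158/0.0114)/(2πk) = 0.3264/(2π·0.221) = 0.2351 m·K/W
ΣR = 0.001149 + 0.2351 = 0.2362 m·K/W
Q' = ΔT/ΣR = (85.8 °C − 25.1 °C)/0.2362 = 257 W/m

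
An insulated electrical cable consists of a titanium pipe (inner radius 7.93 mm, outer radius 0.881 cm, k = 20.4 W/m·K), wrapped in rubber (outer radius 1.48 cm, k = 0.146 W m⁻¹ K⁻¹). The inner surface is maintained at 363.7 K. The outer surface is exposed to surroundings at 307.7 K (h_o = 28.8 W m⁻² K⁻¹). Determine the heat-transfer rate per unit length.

Resistance network (inner→outer):
  R'_titanium = ln(0.00881/0.00793)/(2πk) = 0.1052/(2π·20.4) = 8.210×10^-4 m·K/W
  R'_rubber = ln(0.0148/0.00881)/(2πk) = 0.5187/(2π·0.146) = 0.5655 m·K/W
  R'_conv,out = 1/(2πr h) = 1/(2π·0.0148·28.8) = 0.3734 m·K/W
ΣR = 8.210×10^-4 + 0.5655 + 0.3734 = 0.9397 m·K/W
Q' = ΔT/ΣR = (363.7 K − 307.7 K)/0.9397 = 59.6 W/m

Q' = 59.6 W/m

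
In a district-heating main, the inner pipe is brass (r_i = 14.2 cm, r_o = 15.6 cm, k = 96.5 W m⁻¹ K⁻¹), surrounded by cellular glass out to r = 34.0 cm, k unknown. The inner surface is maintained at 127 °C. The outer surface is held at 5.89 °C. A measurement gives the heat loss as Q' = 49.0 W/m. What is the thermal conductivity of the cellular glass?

k = 0.0502 W/m·K

ΣR = ΔT/Q' = |127 − 5.89|/49.0 = 2.472 m·K/W
Known resistances:
  R'_brass = ln(0.156/0.142)/(2πk) = 0.09403/(2π·96.5) = 1.551×10^-4 m·K/W
R_cellular glass = ΣR − ΣR_known = 2.472 − 1.551×10^-4 = 2.472 m·K/W
ln(r₂/r₁)/(2πk) = 2.472 ⇒ k = 0.7791/(2π·2.472) = 0.0502 W/m·K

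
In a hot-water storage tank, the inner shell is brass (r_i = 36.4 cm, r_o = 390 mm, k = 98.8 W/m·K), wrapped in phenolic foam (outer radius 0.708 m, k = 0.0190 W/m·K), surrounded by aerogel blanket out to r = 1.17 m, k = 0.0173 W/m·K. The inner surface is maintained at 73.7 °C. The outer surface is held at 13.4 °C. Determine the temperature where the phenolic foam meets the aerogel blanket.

T = 34.3 °C

Treat each layer as a resistance in series:
  R_brass = (1/0.364 − 1/0.390)/(4πk) = 0.1832/(4π·98.8) = 1.475×10^-4 K/W
  R_phenolic foam = (1/0.390 − 1/0.708)/(4πk) = 1.152/(4π·0.0190) = 4.824 K/W
  R_aerogel blanket = (1/0.708 − 1/1.17)/(4πk) = 0.5577/(4π·0.0173) = 2.565 K/W
ΣR = 1.475×10^-4 + 4.824 + 2.565 = 7.389 K/W
Q = ΔT/ΣR = (73.7 °C − 13.4 °C)/7.389 = 8.161 W
From the inner boundary to the phenolic foam/aerogel blanket interface, ΣR_partial = 4.824 K/W.
T_interface = T_in − Q·ΣR_partial = 73.7 °C − (8.161)(4.824) = 34.3 °C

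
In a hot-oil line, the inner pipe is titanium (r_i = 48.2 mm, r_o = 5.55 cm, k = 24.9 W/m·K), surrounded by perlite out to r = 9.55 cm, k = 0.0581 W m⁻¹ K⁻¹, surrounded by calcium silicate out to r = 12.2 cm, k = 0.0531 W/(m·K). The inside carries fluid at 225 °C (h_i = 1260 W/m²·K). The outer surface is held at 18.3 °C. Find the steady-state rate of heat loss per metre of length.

Resistance network (inner→outer):
  R'_conv,in = 1/(2πr h) = 1/(2π·0.0482·1260) = 0.002621 m·K/W
  R'_titanium = ln(0.0555/0.0482)/(2πk) = 0.1410/(2π·24.9) = 9.014×10^-4 m·K/W
  R'_perlite = ln(0.0955/0.0555)/(2πk) = 0.5427/(2π·0.0581) = 1.487 m·K/W
  R'_calcium silicate = ln(0.122/0.0955)/(2πk) = 0.2449/(2π·0.0531) = 0.7340 m·K/W
ΣR = 0.002621 + 9.014×10^-4 + 1.487 + 0.7340 = 2.225 m·K/W
Q' = ΔT/ΣR = (225 °C − 18.3 °C)/2.225 = 92.9 W/m

Q' = 92.9 W/m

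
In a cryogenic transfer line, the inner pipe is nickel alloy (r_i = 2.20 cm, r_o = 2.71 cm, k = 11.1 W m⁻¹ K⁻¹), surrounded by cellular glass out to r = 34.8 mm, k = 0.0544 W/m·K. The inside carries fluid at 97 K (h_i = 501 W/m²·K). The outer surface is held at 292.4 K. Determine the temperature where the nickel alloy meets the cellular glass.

Series thermal resistances, inner to outer:
  R'_conv,in = 1/(2πr h) = 1/(2π·0.0220·501) = 0.01444 m·K/W
  R'_nickel alloy = ln(0.0271/0.0220)/(2πk) = 0.2085/(2π·11.1) = 0.002989 m·K/W
  R'_cellular glass = ln(0.0348/0.0271)/(2πk) = 0.2501/(2π·0.0544) = 0.7317 m·K/W
ΣR = 0.01444 + 0.002989 + 0.7317 = 0.7491 m·K/W
Q' = ΔT/ΣR = (97 K − 292.4 K)/0.7491 = -260.8 W/m
From the inner boundary to the nickel alloy/cellular glass interface, ΣR_partial = 0.01743 m·K/W.
T_interface = T_in − Q'·ΣR_partial = 97 K − (-260.8)(0.01743) = 102 K

T = 102 K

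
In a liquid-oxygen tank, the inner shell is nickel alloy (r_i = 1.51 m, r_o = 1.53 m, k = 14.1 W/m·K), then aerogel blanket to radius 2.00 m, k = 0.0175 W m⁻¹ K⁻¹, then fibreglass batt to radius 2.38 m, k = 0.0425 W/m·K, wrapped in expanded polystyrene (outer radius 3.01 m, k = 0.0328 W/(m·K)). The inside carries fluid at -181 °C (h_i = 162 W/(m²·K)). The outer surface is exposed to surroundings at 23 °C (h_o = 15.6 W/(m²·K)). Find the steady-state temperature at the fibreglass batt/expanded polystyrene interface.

Treat each layer as a resistance in series:
  R_conv,in = 1/(4πr²h) = 1/(4π·1.51²·162) = 2.154×10^-4 K/W
  R_nickel alloy = (1/1.51 − 1/1.53)/(4πk) = 0.008657/(4π·14.1) = 4.886×10^-5 K/W
  R_aerogel blanket = (1/1.53 − 1/2.00)/(4πk) = 0.1536/(4π·0.0175) = 0.6984 K/W
  R_fibreglass batt = (1/2.00 − 1/2.38)/(4πk) = 0.07983/(4π·0.0425) = 0.1495 K/W
  R_expanded polystyrene = (1/2.38 − 1/3.01)/(4πk) = 0.08794/(4π·0.0328) = 0.2134 K/W
  R_conv,out = 1/(4πr²h) = 1/(4π·3.01²·15.6) = 5.630×10^-4 K/W
ΣR = 2.154×10^-4 + 4.886×10^-5 + 0.6984 + 0.1495 + 0.2134 + 5.630×10^-4 = 1.062 K/W
Q = ΔT/ΣR = (-181 °C − 23 °C)/1.062 = -192.1 W
From the inner boundary to the fibreglass batt/expanded polystyrene interface, ΣR_partial = 0.8482 K/W.
T_interface = T_in − Q·ΣR_partial = -181 °C − (-192.1)(0.8482) = -18.1 °C

T = -18.1 °C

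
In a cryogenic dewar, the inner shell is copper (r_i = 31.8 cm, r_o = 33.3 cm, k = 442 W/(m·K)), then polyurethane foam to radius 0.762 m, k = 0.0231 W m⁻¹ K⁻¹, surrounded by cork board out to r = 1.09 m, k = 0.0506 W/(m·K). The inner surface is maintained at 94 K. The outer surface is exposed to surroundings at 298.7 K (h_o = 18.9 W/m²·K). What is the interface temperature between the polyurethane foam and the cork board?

T = 278.9 K

Series thermal resistances, inner to outer:
  R_copper = (1/0.318 − 1/0.333)/(4πk) = 0.1417/(4π·442) = 2.550×10^-5 K/W
  R_polyurethane foam = (1/0.333 − 1/0.762)/(4πk) = 1.691/(4π·0.0231) = 5.824 K/W
  R_cork board = (1/0.762 − 1/1.09)/(4πk) = 0.3949/(4π·0.0506) = 0.6211 K/W
  R_conv,out = 1/(4πr²h) = 1/(4π·1.09²·18.9) = 0.003544 K/W
ΣR = 2.550×10^-5 + 5.824 + 0.6211 + 0.003544 = 6.449 K/W
Q = ΔT/ΣR = (94 K − 298.7 K)/6.449 = -31.74 W
From the inner boundary to the polyurethane foam/cork board interface, ΣR_partial = 5.824 K/W.
T_interface = T_in − Q·ΣR_partial = 94 K − (-31.74)(5.824) = 278.9 K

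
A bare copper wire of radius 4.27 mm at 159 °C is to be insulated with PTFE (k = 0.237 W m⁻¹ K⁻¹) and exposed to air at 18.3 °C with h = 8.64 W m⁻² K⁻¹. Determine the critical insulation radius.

r_cr = 2.74 cm

For a cylinder, r_cr = k_ins/h = 0.237/8.64 = 0.0274 m = 2.74 cm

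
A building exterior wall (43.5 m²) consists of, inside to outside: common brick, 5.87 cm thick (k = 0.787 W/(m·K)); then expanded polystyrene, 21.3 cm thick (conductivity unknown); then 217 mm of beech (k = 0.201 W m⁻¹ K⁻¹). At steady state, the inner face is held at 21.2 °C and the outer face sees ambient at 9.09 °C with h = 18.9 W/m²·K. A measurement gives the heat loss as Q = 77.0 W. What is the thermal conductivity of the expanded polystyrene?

k = 0.0378 W/m·K

ΣR = ΔT/Q = |21.2 − 9.09|/77.0 = 0.1573 K/W
Known resistances:
  R_common brick = L/(kA) = 0.0587/(0.787·43.5) = 0.001715 K/W
  R_beech = L/(kA) = 0.217/(0.201·43.5) = 0.02482 K/W
  R_conv,out = 1/(hA) = 1/(18.9·43.5) = 0.001216 K/W
R_expanded polystyrene = ΣR − ΣR_known = 0.1573 − 0.02775 = 0.1295 K/W
L/(kA) = 0.1295 ⇒ k = 0.213/(0.1295·43.5) = 0.0378 W/m·K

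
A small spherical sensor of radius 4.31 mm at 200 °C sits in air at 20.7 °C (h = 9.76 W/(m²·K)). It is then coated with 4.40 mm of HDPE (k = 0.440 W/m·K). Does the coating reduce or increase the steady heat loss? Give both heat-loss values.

Critical radius for a sphere: r_cr = 2k/h = 0.0902 m = 9.02 cm.
Outer radius after coating: r₂ = 0.00431 + 0.00440 = 0.00871 m.
Since r₁ < r_cr and r₂ ≤ r_cr, the coating moves toward the maximum at r_cr — heat loss rises.
Bare: R = 1/(4πr₁²h) = 438.9 K/W; Q = 179.3/438.9 = 0.409 W.
Coated: R = R_cond + R_conv = 128.7 K/W; Q = 179.3/128.7 = 1.39 W.

increases: 0.409 → 1.39 W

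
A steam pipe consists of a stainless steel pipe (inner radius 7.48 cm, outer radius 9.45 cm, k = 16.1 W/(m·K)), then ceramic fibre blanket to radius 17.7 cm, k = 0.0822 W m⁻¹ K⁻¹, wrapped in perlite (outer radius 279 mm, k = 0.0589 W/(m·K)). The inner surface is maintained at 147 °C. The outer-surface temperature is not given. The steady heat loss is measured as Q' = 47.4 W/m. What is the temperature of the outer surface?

Series resistances:
  R'_stainless steel = ln(0.0945/0.0748)/(2πk) = 0.2338/(2π·16.1) = 0.002311 m·K/W
  R'_ceramic fibre blanket = ln(0.177/0.0945)/(2πk) = 0.6275/(2π·0.0822) = 1.215 m·K/W
  R'_perlite = ln(0.279/0.177)/(2πk) = 0.4551/(2π·0.0589) = 1.230 m·K/W
ΣR = 2.447 m·K/W
ΔT = Q'·ΣR = 47.4 × 2.447 = 116.0 K
Heat flows outward, so T_out = T_in − ΔT = 147 − 116.0 = 31.0 °C

T_out = 31.0 °C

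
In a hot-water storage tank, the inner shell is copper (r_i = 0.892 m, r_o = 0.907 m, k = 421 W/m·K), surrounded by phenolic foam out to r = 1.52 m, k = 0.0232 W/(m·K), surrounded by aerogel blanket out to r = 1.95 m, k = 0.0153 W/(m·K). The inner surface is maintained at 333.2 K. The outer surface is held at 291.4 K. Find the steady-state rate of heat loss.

Q = 18.3 W

Resistance network (inner→outer):
  R_copper = (1/0.892 − 1/0.907)/(4πk) = 0.01854/(4π·421) = 3.505×10^-6 K/W
  R_phenolic foam = (1/0.907 − 1/1.52)/(4πk) = 0.4446/(4π·0.0232) = 1.525 K/W
  R_aerogel blanket = (1/1.52 − 1/1.95)/(4πk) = 0.1451/(4π·0.0153) = 0.7546 K/W
ΣR = 3.505×10^-6 + 1.525 + 0.7546 = 2.280 K/W
Q = ΔT/ΣR = (333.2 K − 291.4 K)/2.280 = 18.3 W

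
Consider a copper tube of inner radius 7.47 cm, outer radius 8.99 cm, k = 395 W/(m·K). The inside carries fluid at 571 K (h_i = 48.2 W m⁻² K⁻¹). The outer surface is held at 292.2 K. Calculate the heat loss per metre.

Resistance network (inner→outer):
  R'_conv,in = 1/(2πr h) = 1/(2π·0.0747·48.2) = 0.04420 m·K/W
  R'_copper = ln(0.0899/0.0747)/(2πk) = 0.1852/(2π·395) = 7.463×10^-5 m·K/W
ΣR = 0.04420 + 7.463×10^-5 = 0.04427 m·K/W
Q' = ΔT/ΣR = (571 K − 292.2 K)/0.04427 = 6300 W/m

Q' = 6.30 kW/m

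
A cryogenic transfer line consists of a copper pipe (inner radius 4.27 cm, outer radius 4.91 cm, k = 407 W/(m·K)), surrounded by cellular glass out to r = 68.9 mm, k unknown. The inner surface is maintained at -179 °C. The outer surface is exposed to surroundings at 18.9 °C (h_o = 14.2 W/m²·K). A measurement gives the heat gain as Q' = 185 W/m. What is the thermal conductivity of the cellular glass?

ΣR = ΔT/Q' = |-179 − 18.9|/185 = 1.070 m·K/W
Known resistances:
  R'_copper = ln(0.0491/0.0427)/(2πk) = 0.1397/(2π·407) = 5.461×10^-5 m·K/W
  R'_conv,out = 1/(2πr h) = 1/(2π·0.0689·14.2) = 0.1627 m·K/W
R_cellular glass = ΣR − ΣR_known = 1.070 − 0.1628 = 0.9072 m·K/W
ln(r₂/r₁)/(2πk) = 0.9072 ⇒ k = 0.3388/(2π·0.9072) = 0.0594 W/m·K

k = 0.0594 W/m·K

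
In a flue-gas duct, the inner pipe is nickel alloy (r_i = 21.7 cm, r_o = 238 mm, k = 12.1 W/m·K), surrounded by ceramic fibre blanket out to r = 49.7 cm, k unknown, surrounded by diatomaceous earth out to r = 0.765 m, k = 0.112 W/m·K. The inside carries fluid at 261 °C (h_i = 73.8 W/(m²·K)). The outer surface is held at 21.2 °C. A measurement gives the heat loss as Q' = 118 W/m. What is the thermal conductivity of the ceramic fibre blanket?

ΣR = ΔT/Q' = |261 − 21.2|/118 = 2.032 m·K/W
Known resistances:
  R'_conv,in = 1/(2πr h) = 1/(2π·0.217·73.8) = 0.009938 m·K/W
  R'_nickel alloy = ln(0.238/0.217)/(2πk) = 0.09237/(2π·12.1) = 0.001215 m·K/W
  R'_diatomaceous earth = ln(0.765/0.497)/(2πk) = 0.4313/(2π·0.112) = 0.6129 m·K/W
R_ceramic fibre blanket = ΣR − ΣR_known = 2.032 − 0.6241 = 1.408 m·K/W
ln(r₂/r₁)/(2πk) = 1.408 ⇒ k = 0.7363/(2π·1.408) = 0.0832 W/m·K

k = 0.0832 W/m·K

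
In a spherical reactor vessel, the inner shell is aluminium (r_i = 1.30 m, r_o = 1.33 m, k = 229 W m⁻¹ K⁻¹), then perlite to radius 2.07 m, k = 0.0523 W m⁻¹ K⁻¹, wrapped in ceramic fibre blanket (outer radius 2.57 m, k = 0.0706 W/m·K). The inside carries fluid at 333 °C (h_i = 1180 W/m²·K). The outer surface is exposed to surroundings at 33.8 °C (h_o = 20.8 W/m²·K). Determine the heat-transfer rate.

Q = 580 W

Resistance network (inner→outer):
  R_conv,in = 1/(4πr²h) = 1/(4π·1.30²·1180) = 3.990×10^-5 K/W
  R_aluminium = (1/1.30 − 1/1.33)/(4πk) = 0.01735/(4π·229) = 6.029×10^-6 K/W
  R_perlite = (1/1.33 − 1/2.07)/(4πk) = 0.2688/(4π·0.0523) = 0.4090 K/W
  R_ceramic fibre blanket = (1/2.07 − 1/2.57)/(4πk) = 0.09399/(4π·0.0706) = 0.1059 K/W
  R_conv,out = 1/(4πr²h) = 1/(4π·2.57²·20.8) = 5.792×10^-4 K/W
ΣR = 3.990×10^-5 + 6.029×10^-6 + 0.4090 + 0.1059 + 5.792×10^-4 = 0.5155 K/W
Q = ΔT/ΣR = (333 °C − 33.8 °C)/0.5155 = 580 W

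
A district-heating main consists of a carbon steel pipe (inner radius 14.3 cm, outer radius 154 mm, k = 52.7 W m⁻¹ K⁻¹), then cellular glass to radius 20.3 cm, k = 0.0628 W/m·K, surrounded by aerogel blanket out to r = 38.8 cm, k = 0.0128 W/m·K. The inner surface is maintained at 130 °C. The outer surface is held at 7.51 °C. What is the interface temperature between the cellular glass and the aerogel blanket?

Treat each layer as a resistance in series:
  R'_carbon steel = ln(0.154/0.143)/(2πk) = 0.07411/(2π·52.7) = 2.238×10^-4 m·K/W
  R'_cellular glass = ln(0.203/0.154)/(2πk) = 0.2763/(2π·0.0628) = 0.7001 m·K/W
  R'_aerogel blanket = ln(0.388/0.203)/(2πk) = 0.6478/(2π·0.0128) = 8.055 m·K/W
ΣR = 2.238×10^-4 + 0.7001 + 8.055 = 8.755 m·K/W
Q' = ΔT/ΣR = (130 °C − 7.51 °C)/8.755 = 13.99 W/m
From the inner boundary to the cellular glass/aerogel blanket interface, ΣR_partial = 0.7003 m·K/W.
T_interface = T_in − Q'·ΣR_partial = 130 °C − (13.99)(0.7003) = 120 °C

T = 120 °C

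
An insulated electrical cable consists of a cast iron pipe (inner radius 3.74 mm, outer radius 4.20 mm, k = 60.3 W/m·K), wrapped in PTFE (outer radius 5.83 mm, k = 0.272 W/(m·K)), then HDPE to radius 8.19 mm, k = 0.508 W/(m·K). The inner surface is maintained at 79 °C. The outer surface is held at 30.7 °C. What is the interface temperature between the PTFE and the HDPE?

T = 47.9 °C

Series thermal resistances, inner to outer:
  R'_cast iron = ln(0.00420/0.00374)/(2πk) = 0.1160/(2π·60.3) = 3.062×10^-4 m·K/W
  R'_PTFE = ln(0.00583/0.00420)/(2πk) = 0.3279/(2π·0.272) = 0.1919 m·K/W
  R'_HDPE = ln(0.00819/0.00583)/(2πk) = 0.3399/(2π·0.508) = 0.1065 m·K/W
ΣR = 3.062×10^-4 + 0.1919 + 0.1065 = 0.2987 m·K/W
Q' = ΔT/ΣR = (79 °C − 30.7 °C)/0.2987 = 161.7 W/m
From the inner boundary to the PTFE/HDPE interface, ΣR_partial = 0.1922 m·K/W.
T_interface = T_in − Q'·ΣR_partial = 79 °C − (161.7)(0.1922) = 47.9 °C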